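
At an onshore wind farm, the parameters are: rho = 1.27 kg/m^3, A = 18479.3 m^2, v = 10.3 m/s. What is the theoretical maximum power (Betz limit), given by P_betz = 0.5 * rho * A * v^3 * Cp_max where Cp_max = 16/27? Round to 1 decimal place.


The Betz coefficient Cp_max = 16/27 = 0.5926
v^3 = 10.3^3 = 1092.727
P_betz = 0.5 * rho * A * v^3 * Cp_max
P_betz = 0.5 * 1.27 * 18479.3 * 1092.727 * 0.5926
P_betz = 7598487.2 W

7598487.2


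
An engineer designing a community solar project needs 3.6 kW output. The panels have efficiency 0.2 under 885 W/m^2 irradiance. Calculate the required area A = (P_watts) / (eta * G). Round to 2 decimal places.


Convert target power to watts: P = 3.6 * 1000 = 3600.0 W
Compute denominator: eta * G = 0.2 * 885 = 177.0
Required area A = P / (eta * G) = 3600.0 / 177.0
A = 20.34 m^2

20.34


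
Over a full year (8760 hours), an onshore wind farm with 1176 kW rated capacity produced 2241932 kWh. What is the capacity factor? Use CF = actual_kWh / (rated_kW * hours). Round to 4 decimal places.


Capacity factor = actual output / maximum possible output
Maximum possible = rated * hours = 1176 * 8760 = 10301760 kWh
CF = 2241932 / 10301760
CF = 0.2176

0.2176


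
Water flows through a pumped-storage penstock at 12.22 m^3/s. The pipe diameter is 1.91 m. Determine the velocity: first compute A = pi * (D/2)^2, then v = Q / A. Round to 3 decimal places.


Compute pipe cross-sectional area:
  A = pi * (D/2)^2 = pi * (1.91/2)^2 = 2.8652 m^2
Calculate velocity:
  v = Q / A = 12.22 / 2.8652
  v = 4.265 m/s

4.265


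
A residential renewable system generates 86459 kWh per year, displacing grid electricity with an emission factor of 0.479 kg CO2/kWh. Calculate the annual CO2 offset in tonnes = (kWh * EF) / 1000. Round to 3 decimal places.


CO2 offset in kg = generation * emission_factor
CO2 offset = 86459 * 0.479 = 41413.86 kg
Convert to tonnes:
  CO2 offset = 41413.86 / 1000 = 41.414 tonnes

41.414


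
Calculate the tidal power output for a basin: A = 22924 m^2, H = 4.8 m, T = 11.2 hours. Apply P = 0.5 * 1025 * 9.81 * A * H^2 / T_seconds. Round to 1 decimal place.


Convert period to seconds: T = 11.2 * 3600 = 40320.0 s
H^2 = 4.8^2 = 23.04
P = 0.5 * rho * g * A * H^2 / T
P = 0.5 * 1025 * 9.81 * 22924 * 23.04 / 40320.0
P = 65859.0 W

65859.0


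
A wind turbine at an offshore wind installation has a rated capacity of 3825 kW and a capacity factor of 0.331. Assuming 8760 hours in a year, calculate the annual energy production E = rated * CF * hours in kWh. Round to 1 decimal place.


Annual energy = rated_kW * capacity_factor * hours_per_year
Given: P_rated = 3825 kW, CF = 0.331, hours = 8760
E = 3825 * 0.331 * 8760
E = 11090817.0 kWh

11090817.0


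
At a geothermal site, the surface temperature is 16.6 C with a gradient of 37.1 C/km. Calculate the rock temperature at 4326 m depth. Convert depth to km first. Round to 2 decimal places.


Convert depth to km: 4326 / 1000 = 4.326 km
Temperature increase = gradient * depth_km = 37.1 * 4.326 = 160.49 C
Temperature at depth = T_surface + delta_T = 16.6 + 160.49
T = 177.09 C

177.09


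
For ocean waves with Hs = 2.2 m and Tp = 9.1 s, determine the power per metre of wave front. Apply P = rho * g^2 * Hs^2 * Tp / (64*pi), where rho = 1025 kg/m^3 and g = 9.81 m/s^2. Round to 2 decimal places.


Apply wave power formula:
  g^2 = 9.81^2 = 96.2361
  Hs^2 = 2.2^2 = 4.84
  Numerator = rho * g^2 * Hs^2 * Tp = 1025 * 96.2361 * 4.84 * 9.1 = 4344588.36
  Denominator = 64 * pi = 201.0619
  P = 4344588.36 / 201.0619 = 21608.21 W/m

21608.21


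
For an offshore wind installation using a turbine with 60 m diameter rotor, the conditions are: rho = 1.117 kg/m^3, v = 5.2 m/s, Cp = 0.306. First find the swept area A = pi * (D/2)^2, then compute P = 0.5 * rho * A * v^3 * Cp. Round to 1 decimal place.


Step 1 -- Compute swept area:
  A = pi * (D/2)^2 = pi * (60/2)^2 = 2827.43 m^2
Step 2 -- Apply wind power equation:
  P = 0.5 * rho * A * v^3 * Cp
  v^3 = 5.2^3 = 140.608
  P = 0.5 * 1.117 * 2827.43 * 140.608 * 0.306
  P = 67943.4 W

67943.4


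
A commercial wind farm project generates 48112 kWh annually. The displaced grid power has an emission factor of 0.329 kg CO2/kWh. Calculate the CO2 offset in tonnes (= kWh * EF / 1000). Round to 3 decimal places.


CO2 offset in kg = generation * emission_factor
CO2 offset = 48112 * 0.329 = 15828.85 kg
Convert to tonnes:
  CO2 offset = 15828.85 / 1000 = 15.829 tonnes

15.829


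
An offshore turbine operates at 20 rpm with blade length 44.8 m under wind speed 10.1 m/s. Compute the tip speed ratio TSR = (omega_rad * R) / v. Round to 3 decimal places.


Convert rotational speed to rad/s:
  omega = 20 * 2 * pi / 60 = 2.0944 rad/s
Compute tip speed:
  v_tip = omega * R = 2.0944 * 44.8 = 93.829 m/s
Tip speed ratio:
  TSR = v_tip / v_wind = 93.829 / 10.1 = 9.290

9.290


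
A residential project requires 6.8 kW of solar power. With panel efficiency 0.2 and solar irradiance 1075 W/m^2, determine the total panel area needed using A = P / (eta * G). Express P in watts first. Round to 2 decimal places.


Convert target power to watts: P = 6.8 * 1000 = 6800.0 W
Compute denominator: eta * G = 0.2 * 1075 = 215.0
Required area A = P / (eta * G) = 6800.0 / 215.0
A = 31.63 m^2

31.63


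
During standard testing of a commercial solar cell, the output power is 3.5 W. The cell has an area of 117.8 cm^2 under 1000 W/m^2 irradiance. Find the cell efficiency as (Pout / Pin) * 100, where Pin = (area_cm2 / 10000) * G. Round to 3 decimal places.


First compute the input power:
  Pin = area_cm2 / 10000 * G = 117.8 / 10000 * 1000 = 11.78 W
Then compute efficiency:
  Efficiency = (Pout / Pin) * 100 = (3.5 / 11.78) * 100
  Efficiency = 29.711%

29.711


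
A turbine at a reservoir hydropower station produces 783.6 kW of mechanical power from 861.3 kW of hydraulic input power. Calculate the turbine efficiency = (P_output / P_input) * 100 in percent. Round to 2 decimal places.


Turbine efficiency = (output power / input power) * 100
eta = (783.6 / 861.3) * 100
eta = 90.98%

90.98


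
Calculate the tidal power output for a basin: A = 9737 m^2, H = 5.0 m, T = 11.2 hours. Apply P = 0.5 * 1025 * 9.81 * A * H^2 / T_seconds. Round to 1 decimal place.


Convert period to seconds: T = 11.2 * 3600 = 40320.0 s
H^2 = 5.0^2 = 25.0
P = 0.5 * rho * g * A * H^2 / T
P = 0.5 * 1025 * 9.81 * 9737 * 25.0 / 40320.0
P = 30353.4 W

30353.4


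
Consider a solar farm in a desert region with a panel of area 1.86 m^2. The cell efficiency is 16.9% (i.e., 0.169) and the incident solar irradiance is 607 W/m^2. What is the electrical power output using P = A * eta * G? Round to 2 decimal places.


Use the solar power formula P = A * eta * G.
Given: A = 1.86 m^2, eta = 0.169, G = 607 W/m^2
P = 1.86 * 0.169 * 607
P = 190.80 W

190.80


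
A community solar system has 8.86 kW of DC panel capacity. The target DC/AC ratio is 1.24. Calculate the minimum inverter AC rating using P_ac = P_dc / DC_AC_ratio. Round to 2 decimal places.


The inverter AC capacity is determined by the DC/AC ratio.
Given: P_dc = 8.86 kW, DC/AC ratio = 1.24
P_ac = P_dc / ratio = 8.86 / 1.24
P_ac = 7.15 kW

7.15


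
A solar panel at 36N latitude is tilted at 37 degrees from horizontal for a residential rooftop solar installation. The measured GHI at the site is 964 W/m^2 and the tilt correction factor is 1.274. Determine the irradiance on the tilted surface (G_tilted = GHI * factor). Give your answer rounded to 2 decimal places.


Identify the given values:
  GHI = 964 W/m^2, tilt correction factor = 1.274
Apply the formula G_tilted = GHI * factor:
  G_tilted = 964 * 1.274
  G_tilted = 1228.14 W/m^2

1228.14


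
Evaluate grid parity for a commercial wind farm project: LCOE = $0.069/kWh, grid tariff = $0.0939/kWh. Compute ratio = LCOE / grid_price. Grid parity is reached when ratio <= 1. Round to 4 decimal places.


Compare LCOE to grid price:
  LCOE = $0.069/kWh, Grid price = $0.0939/kWh
  Ratio = LCOE / grid_price = 0.069 / 0.0939 = 0.7348
  Grid parity achieved (ratio <= 1)? yes

0.7348


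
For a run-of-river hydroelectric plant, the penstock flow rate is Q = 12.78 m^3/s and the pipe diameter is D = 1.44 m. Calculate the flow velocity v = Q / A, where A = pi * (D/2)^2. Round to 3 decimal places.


Compute pipe cross-sectional area:
  A = pi * (D/2)^2 = pi * (1.44/2)^2 = 1.6286 m^2
Calculate velocity:
  v = Q / A = 12.78 / 1.6286
  v = 7.847 m/s

7.847


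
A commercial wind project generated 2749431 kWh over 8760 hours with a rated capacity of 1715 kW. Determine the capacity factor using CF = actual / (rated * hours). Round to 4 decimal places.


Capacity factor = actual output / maximum possible output
Maximum possible = rated * hours = 1715 * 8760 = 15023400 kWh
CF = 2749431 / 15023400
CF = 0.1830

0.1830


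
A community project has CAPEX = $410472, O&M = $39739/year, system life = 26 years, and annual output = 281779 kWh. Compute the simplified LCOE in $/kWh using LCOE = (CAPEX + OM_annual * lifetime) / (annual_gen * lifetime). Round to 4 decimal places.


Total cost = CAPEX + OM * lifetime = 410472 + 39739 * 26 = 410472 + 1033214 = 1443686
Total generation = annual * lifetime = 281779 * 26 = 7326254 kWh
LCOE = 1443686 / 7326254
LCOE = 0.1971 $/kWh

0.1971


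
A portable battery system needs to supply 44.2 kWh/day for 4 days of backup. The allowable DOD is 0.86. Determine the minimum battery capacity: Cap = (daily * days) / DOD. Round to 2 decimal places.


Total energy needed = daily * days = 44.2 * 4 = 176.8 kWh
Account for depth of discharge:
  Cap = total_energy / DOD = 176.8 / 0.86
  Cap = 205.58 kWh

205.58


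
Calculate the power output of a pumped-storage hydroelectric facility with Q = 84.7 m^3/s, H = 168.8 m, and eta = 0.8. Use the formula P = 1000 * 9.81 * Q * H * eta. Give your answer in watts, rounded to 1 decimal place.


Apply the hydropower formula P = rho * g * Q * H * eta
rho * g = 1000 * 9.81 = 9810.0
P = 9810.0 * 84.7 * 168.8 * 0.8
P = 112205681.3 W

112205681.3


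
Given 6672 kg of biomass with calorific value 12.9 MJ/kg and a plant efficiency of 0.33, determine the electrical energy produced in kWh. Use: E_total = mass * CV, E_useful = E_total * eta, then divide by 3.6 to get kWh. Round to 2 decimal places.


Total energy = mass * CV = 6672 * 12.9 = 86068.8 MJ
Useful energy = total * eta = 86068.8 * 0.33 = 28402.7 MJ
Convert to kWh: 28402.7 / 3.6
Useful energy = 7889.64 kWh

7889.64


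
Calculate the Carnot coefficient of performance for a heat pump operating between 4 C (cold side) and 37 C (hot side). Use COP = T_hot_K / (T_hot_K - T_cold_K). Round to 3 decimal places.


Convert to Kelvin:
  T_hot = 37 + 273.15 = 310.15 K
  T_cold = 4 + 273.15 = 277.15 K
Apply Carnot COP formula:
  COP = T_hot_K / (T_hot_K - T_cold_K) = 310.15 / 33.0
  COP = 9.398

9.398


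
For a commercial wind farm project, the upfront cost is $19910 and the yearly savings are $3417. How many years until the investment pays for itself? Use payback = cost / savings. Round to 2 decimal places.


Simple payback period = initial cost / annual savings
Payback = 19910 / 3417
Payback = 5.83 years

5.83


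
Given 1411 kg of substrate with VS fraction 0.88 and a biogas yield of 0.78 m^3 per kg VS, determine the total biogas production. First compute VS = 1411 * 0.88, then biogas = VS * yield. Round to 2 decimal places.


Compute volatile solids:
  VS = mass * VS_fraction = 1411 * 0.88 = 1241.68 kg
Calculate biogas volume:
  Biogas = VS * specific_yield = 1241.68 * 0.78
  Biogas = 968.51 m^3

968.51


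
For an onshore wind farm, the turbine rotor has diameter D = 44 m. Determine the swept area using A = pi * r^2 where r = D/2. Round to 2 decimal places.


Compute the rotor radius:
  r = D / 2 = 44 / 2 = 22.0 m
Calculate swept area:
  A = pi * r^2 = pi * 22.0^2
  A = 1520.53 m^2

1520.53


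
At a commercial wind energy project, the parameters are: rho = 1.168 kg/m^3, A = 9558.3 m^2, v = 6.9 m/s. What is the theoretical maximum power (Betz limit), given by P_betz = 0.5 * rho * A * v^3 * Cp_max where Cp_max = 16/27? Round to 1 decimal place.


The Betz coefficient Cp_max = 16/27 = 0.5926
v^3 = 6.9^3 = 328.509
P_betz = 0.5 * rho * A * v^3 * Cp_max
P_betz = 0.5 * 1.168 * 9558.3 * 328.509 * 0.5926
P_betz = 1086668.3 W

1086668.3


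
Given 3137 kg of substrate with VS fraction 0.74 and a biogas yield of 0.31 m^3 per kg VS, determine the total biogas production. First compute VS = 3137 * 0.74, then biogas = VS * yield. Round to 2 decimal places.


Compute volatile solids:
  VS = mass * VS_fraction = 3137 * 0.74 = 2321.38 kg
Calculate biogas volume:
  Biogas = VS * specific_yield = 2321.38 * 0.31
  Biogas = 719.63 m^3

719.63


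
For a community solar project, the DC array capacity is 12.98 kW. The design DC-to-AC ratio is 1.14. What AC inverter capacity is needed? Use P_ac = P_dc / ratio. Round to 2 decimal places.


The inverter AC capacity is determined by the DC/AC ratio.
Given: P_dc = 12.98 kW, DC/AC ratio = 1.14
P_ac = P_dc / ratio = 12.98 / 1.14
P_ac = 11.39 kW

11.39


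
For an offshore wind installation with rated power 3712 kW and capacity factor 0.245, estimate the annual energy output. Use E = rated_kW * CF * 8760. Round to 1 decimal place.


Annual energy = rated_kW * capacity_factor * hours_per_year
Given: P_rated = 3712 kW, CF = 0.245, hours = 8760
E = 3712 * 0.245 * 8760
E = 7966694.4 kWh

7966694.4


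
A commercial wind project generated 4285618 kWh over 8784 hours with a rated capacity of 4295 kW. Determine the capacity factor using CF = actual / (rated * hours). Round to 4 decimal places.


Capacity factor = actual output / maximum possible output
Maximum possible = rated * hours = 4295 * 8784 = 37727280 kWh
CF = 4285618 / 37727280
CF = 0.1136

0.1136


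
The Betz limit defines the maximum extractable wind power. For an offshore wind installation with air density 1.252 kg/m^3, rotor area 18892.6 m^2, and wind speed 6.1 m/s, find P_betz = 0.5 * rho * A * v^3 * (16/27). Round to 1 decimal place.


The Betz coefficient Cp_max = 16/27 = 0.5926
v^3 = 6.1^3 = 226.981
P_betz = 0.5 * rho * A * v^3 * Cp_max
P_betz = 0.5 * 1.252 * 18892.6 * 226.981 * 0.5926
P_betz = 1590786.1 W

1590786.1


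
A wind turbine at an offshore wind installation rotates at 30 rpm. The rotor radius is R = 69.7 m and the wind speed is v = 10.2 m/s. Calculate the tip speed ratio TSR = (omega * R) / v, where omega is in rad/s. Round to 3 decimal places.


Convert rotational speed to rad/s:
  omega = 30 * 2 * pi / 60 = 3.1416 rad/s
Compute tip speed:
  v_tip = omega * R = 3.1416 * 69.7 = 218.969 m/s
Tip speed ratio:
  TSR = v_tip / v_wind = 218.969 / 10.2 = 21.468

21.468


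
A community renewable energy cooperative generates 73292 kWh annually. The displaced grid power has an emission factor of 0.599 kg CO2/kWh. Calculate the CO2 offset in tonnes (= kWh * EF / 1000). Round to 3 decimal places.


CO2 offset in kg = generation * emission_factor
CO2 offset = 73292 * 0.599 = 43901.91 kg
Convert to tonnes:
  CO2 offset = 43901.91 / 1000 = 43.902 tonnes

43.902


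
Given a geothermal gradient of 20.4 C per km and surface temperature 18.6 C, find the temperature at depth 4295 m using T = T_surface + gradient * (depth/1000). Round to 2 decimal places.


Convert depth to km: 4295 / 1000 = 4.295 km
Temperature increase = gradient * depth_km = 20.4 * 4.295 = 87.62 C
Temperature at depth = T_surface + delta_T = 18.6 + 87.62
T = 106.22 C

106.22


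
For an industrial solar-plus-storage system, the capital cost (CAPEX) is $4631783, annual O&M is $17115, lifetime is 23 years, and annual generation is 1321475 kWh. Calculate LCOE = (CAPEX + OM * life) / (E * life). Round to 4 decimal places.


Total cost = CAPEX + OM * lifetime = 4631783 + 17115 * 23 = 4631783 + 393645 = 5025428
Total generation = annual * lifetime = 1321475 * 23 = 30393925 kWh
LCOE = 5025428 / 30393925
LCOE = 0.1653 $/kWh

0.1653


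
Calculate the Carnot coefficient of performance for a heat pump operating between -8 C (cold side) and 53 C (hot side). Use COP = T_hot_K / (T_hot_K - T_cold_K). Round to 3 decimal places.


Convert to Kelvin:
  T_hot = 53 + 273.15 = 326.15 K
  T_cold = -8 + 273.15 = 265.15 K
Apply Carnot COP formula:
  COP = T_hot_K / (T_hot_K - T_cold_K) = 326.15 / 61.0
  COP = 5.347

5.347


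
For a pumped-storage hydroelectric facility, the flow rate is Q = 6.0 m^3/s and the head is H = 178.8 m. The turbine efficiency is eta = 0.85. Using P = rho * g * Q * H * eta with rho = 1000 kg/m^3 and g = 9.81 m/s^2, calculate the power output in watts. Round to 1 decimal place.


Apply the hydropower formula P = rho * g * Q * H * eta
rho * g = 1000 * 9.81 = 9810.0
P = 9810.0 * 6.0 * 178.8 * 0.85
P = 8945542.8 W

8945542.8


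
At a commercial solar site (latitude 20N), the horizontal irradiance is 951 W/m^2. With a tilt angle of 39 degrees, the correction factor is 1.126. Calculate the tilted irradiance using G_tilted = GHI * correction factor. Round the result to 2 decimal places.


Identify the given values:
  GHI = 951 W/m^2, tilt correction factor = 1.126
Apply the formula G_tilted = GHI * factor:
  G_tilted = 951 * 1.126
  G_tilted = 1070.83 W/m^2

1070.83


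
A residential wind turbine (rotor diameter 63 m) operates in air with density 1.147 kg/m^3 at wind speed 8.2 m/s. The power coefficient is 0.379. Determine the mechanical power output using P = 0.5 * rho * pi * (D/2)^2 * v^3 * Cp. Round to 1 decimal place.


Step 1 -- Compute swept area:
  A = pi * (D/2)^2 = pi * (63/2)^2 = 3117.25 m^2
Step 2 -- Apply wind power equation:
  P = 0.5 * rho * A * v^3 * Cp
  v^3 = 8.2^3 = 551.368
  P = 0.5 * 1.147 * 3117.25 * 551.368 * 0.379
  P = 373581.3 W

373581.3


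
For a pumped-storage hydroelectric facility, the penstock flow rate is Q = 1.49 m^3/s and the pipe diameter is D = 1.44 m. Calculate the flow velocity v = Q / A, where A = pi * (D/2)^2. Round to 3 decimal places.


Compute pipe cross-sectional area:
  A = pi * (D/2)^2 = pi * (1.44/2)^2 = 1.6286 m^2
Calculate velocity:
  v = Q / A = 1.49 / 1.6286
  v = 0.915 m/s

0.915


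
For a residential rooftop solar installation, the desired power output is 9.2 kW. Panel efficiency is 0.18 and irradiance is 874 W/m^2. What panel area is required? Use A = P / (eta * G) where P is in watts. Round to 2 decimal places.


Convert target power to watts: P = 9.2 * 1000 = 9200.0 W
Compute denominator: eta * G = 0.18 * 874 = 157.32
Required area A = P / (eta * G) = 9200.0 / 157.32
A = 58.48 m^2

58.48


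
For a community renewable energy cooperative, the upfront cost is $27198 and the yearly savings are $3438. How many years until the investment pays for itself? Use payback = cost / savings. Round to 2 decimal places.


Simple payback period = initial cost / annual savings
Payback = 27198 / 3438
Payback = 7.91 years

7.91


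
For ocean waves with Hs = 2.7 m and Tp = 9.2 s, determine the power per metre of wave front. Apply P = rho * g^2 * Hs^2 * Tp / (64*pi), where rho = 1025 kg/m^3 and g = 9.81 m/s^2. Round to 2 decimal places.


Apply wave power formula:
  g^2 = 9.81^2 = 96.2361
  Hs^2 = 2.7^2 = 7.29
  Numerator = rho * g^2 * Hs^2 * Tp = 1025 * 96.2361 * 7.29 * 9.2 = 6615721.82
  Denominator = 64 * pi = 201.0619
  P = 6615721.82 / 201.0619 = 32903.90 W/m

32903.90


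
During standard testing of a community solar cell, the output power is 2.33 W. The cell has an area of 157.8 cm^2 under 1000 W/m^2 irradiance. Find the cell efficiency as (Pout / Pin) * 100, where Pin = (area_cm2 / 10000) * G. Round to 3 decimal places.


First compute the input power:
  Pin = area_cm2 / 10000 * G = 157.8 / 10000 * 1000 = 15.78 W
Then compute efficiency:
  Efficiency = (Pout / Pin) * 100 = (2.33 / 15.78) * 100
  Efficiency = 14.766%

14.766


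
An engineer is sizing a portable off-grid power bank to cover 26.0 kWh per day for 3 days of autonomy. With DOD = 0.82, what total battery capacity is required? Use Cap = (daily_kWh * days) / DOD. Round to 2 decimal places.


Total energy needed = daily * days = 26.0 * 3 = 78.0 kWh
Account for depth of discharge:
  Cap = total_energy / DOD = 78.0 / 0.82
  Cap = 95.12 kWh

95.12


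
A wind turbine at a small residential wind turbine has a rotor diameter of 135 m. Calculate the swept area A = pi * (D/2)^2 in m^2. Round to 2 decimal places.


Compute the rotor radius:
  r = D / 2 = 135 / 2 = 67.5 m
Calculate swept area:
  A = pi * r^2 = pi * 67.5^2
  A = 14313.88 m^2

14313.88


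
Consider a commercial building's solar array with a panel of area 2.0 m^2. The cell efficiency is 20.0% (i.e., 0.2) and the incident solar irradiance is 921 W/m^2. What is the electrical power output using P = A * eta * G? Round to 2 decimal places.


Use the solar power formula P = A * eta * G.
Given: A = 2.0 m^2, eta = 0.2, G = 921 W/m^2
P = 2.0 * 0.2 * 921
P = 368.40 W

368.40


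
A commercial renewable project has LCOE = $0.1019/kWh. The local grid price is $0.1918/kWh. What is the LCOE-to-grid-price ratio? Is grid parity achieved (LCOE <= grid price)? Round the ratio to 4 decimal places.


Compare LCOE to grid price:
  LCOE = $0.1019/kWh, Grid price = $0.1918/kWh
  Ratio = LCOE / grid_price = 0.1019 / 0.1918 = 0.5313
  Grid parity achieved (ratio <= 1)? yes

0.5313


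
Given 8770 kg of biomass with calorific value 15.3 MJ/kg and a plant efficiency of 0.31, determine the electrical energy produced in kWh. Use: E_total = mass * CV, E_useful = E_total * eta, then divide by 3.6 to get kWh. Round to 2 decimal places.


Total energy = mass * CV = 8770 * 15.3 = 134181.0 MJ
Useful energy = total * eta = 134181.0 * 0.31 = 41596.11 MJ
Convert to kWh: 41596.11 / 3.6
Useful energy = 11554.48 kWh

11554.48


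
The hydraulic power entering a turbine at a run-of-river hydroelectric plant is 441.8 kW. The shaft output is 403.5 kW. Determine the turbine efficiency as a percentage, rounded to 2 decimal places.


Turbine efficiency = (output power / input power) * 100
eta = (403.5 / 441.8) * 100
eta = 91.33%

91.33


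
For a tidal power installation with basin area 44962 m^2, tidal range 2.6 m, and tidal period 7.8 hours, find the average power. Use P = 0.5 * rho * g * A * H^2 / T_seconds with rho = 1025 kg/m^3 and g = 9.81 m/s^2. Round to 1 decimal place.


Convert period to seconds: T = 7.8 * 3600 = 28080.0 s
H^2 = 2.6^2 = 6.76
P = 0.5 * rho * g * A * H^2 / T
P = 0.5 * 1025 * 9.81 * 44962 * 6.76 / 28080.0
P = 54419.9 W

54419.9


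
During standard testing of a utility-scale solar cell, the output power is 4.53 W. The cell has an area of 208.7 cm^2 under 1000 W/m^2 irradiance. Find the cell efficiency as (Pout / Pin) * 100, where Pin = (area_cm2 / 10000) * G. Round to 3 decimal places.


First compute the input power:
  Pin = area_cm2 / 10000 * G = 208.7 / 10000 * 1000 = 20.87 W
Then compute efficiency:
  Efficiency = (Pout / Pin) * 100 = (4.53 / 20.87) * 100
  Efficiency = 21.706%

21.706


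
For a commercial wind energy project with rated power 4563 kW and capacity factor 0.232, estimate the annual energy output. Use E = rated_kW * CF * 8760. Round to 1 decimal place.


Annual energy = rated_kW * capacity_factor * hours_per_year
Given: P_rated = 4563 kW, CF = 0.232, hours = 8760
E = 4563 * 0.232 * 8760
E = 9273476.2 kWh

9273476.2


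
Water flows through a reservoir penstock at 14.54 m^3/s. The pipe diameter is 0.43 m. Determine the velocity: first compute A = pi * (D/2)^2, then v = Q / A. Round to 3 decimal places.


Compute pipe cross-sectional area:
  A = pi * (D/2)^2 = pi * (0.43/2)^2 = 0.1452 m^2
Calculate velocity:
  v = Q / A = 14.54 / 0.1452
  v = 100.124 m/s

100.124


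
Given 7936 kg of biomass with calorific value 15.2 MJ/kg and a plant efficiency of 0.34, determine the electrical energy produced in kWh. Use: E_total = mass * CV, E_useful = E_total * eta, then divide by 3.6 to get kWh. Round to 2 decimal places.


Total energy = mass * CV = 7936 * 15.2 = 120627.2 MJ
Useful energy = total * eta = 120627.2 * 0.34 = 41013.25 MJ
Convert to kWh: 41013.25 / 3.6
Useful energy = 11392.57 kWh

11392.57


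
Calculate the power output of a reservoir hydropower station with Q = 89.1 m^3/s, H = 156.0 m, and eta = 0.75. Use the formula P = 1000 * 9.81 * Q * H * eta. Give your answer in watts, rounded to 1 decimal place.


Apply the hydropower formula P = rho * g * Q * H * eta
rho * g = 1000 * 9.81 = 9810.0
P = 9810.0 * 89.1 * 156.0 * 0.75
P = 102266307.0 W

102266307.0


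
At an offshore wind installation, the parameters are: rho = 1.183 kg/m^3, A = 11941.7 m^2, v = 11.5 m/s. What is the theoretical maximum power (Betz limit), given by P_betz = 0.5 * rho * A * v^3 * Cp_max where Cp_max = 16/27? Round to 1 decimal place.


The Betz coefficient Cp_max = 16/27 = 0.5926
v^3 = 11.5^3 = 1520.875
P_betz = 0.5 * rho * A * v^3 * Cp_max
P_betz = 0.5 * 1.183 * 11941.7 * 1520.875 * 0.5926
P_betz = 6366058.8 W

6366058.8


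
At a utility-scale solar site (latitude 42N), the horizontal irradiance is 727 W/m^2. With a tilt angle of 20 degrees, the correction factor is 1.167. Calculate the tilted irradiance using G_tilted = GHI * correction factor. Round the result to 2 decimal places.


Identify the given values:
  GHI = 727 W/m^2, tilt correction factor = 1.167
Apply the formula G_tilted = GHI * factor:
  G_tilted = 727 * 1.167
  G_tilted = 848.41 W/m^2

848.41


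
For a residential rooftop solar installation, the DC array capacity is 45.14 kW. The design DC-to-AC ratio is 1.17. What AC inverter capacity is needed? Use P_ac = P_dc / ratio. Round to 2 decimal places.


The inverter AC capacity is determined by the DC/AC ratio.
Given: P_dc = 45.14 kW, DC/AC ratio = 1.17
P_ac = P_dc / ratio = 45.14 / 1.17
P_ac = 38.58 kW

38.58


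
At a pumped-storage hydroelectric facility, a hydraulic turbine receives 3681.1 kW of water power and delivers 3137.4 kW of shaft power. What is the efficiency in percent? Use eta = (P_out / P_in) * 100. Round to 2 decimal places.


Turbine efficiency = (output power / input power) * 100
eta = (3137.4 / 3681.1) * 100
eta = 85.23%

85.23


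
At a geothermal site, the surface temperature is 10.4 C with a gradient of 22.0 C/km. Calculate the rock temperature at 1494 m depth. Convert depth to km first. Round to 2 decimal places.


Convert depth to km: 1494 / 1000 = 1.494 km
Temperature increase = gradient * depth_km = 22.0 * 1.494 = 32.87 C
Temperature at depth = T_surface + delta_T = 10.4 + 32.87
T = 43.27 C

43.27


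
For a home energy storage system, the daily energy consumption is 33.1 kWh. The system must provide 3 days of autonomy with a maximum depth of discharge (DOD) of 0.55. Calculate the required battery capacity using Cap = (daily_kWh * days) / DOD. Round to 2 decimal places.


Total energy needed = daily * days = 33.1 * 3 = 99.3 kWh
Account for depth of discharge:
  Cap = total_energy / DOD = 99.3 / 0.55
  Cap = 180.55 kWh

180.55


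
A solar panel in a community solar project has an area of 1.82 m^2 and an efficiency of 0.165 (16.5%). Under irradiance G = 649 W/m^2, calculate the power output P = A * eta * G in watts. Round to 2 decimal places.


Use the solar power formula P = A * eta * G.
Given: A = 1.82 m^2, eta = 0.165, G = 649 W/m^2
P = 1.82 * 0.165 * 649
P = 194.89 W

194.89


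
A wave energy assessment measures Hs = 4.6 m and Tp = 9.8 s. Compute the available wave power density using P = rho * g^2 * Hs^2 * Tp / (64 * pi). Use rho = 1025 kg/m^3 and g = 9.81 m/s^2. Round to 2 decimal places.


Apply wave power formula:
  g^2 = 9.81^2 = 96.2361
  Hs^2 = 4.6^2 = 21.16
  Numerator = rho * g^2 * Hs^2 * Tp = 1025 * 96.2361 * 21.16 * 9.8 = 20455194.77
  Denominator = 64 * pi = 201.0619
  P = 20455194.77 / 201.0619 = 101735.79 W/m

101735.79


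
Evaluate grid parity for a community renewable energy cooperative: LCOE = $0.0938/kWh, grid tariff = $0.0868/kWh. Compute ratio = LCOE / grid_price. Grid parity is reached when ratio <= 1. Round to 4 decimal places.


Compare LCOE to grid price:
  LCOE = $0.0938/kWh, Grid price = $0.0868/kWh
  Ratio = LCOE / grid_price = 0.0938 / 0.0868 = 1.0806
  Grid parity achieved (ratio <= 1)? no

1.0806


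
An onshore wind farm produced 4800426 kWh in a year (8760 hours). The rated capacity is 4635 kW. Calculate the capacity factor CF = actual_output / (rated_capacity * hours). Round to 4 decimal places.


Capacity factor = actual output / maximum possible output
Maximum possible = rated * hours = 4635 * 8760 = 40602600 kWh
CF = 4800426 / 40602600
CF = 0.1182

0.1182


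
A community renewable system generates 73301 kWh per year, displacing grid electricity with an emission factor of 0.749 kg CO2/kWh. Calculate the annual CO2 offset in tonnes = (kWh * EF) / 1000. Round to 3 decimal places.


CO2 offset in kg = generation * emission_factor
CO2 offset = 73301 * 0.749 = 54902.45 kg
Convert to tonnes:
  CO2 offset = 54902.45 / 1000 = 54.902 tonnes

54.902


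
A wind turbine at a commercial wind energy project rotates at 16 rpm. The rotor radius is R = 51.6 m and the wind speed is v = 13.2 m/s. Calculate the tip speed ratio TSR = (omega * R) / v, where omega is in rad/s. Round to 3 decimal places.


Convert rotational speed to rad/s:
  omega = 16 * 2 * pi / 60 = 1.6755 rad/s
Compute tip speed:
  v_tip = omega * R = 1.6755 * 51.6 = 86.457 m/s
Tip speed ratio:
  TSR = v_tip / v_wind = 86.457 / 13.2 = 6.550

6.550


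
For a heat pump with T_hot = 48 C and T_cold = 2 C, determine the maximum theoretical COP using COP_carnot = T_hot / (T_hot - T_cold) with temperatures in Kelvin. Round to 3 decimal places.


Convert to Kelvin:
  T_hot = 48 + 273.15 = 321.15 K
  T_cold = 2 + 273.15 = 275.15 K
Apply Carnot COP formula:
  COP = T_hot_K / (T_hot_K - T_cold_K) = 321.15 / 46.0
  COP = 6.982

6.982


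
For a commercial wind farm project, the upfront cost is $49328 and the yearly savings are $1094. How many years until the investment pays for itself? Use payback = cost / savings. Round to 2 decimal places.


Simple payback period = initial cost / annual savings
Payback = 49328 / 1094
Payback = 45.09 years

45.09


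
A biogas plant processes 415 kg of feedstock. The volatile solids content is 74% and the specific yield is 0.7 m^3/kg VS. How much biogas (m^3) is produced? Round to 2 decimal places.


Compute volatile solids:
  VS = mass * VS_fraction = 415 * 0.74 = 307.1 kg
Calculate biogas volume:
  Biogas = VS * specific_yield = 307.1 * 0.7
  Biogas = 214.97 m^3

214.97


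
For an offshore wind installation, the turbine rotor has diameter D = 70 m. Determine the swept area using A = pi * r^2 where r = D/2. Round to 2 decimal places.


Compute the rotor radius:
  r = D / 2 = 70 / 2 = 35.0 m
Calculate swept area:
  A = pi * r^2 = pi * 35.0^2
  A = 3848.45 m^2

3848.45


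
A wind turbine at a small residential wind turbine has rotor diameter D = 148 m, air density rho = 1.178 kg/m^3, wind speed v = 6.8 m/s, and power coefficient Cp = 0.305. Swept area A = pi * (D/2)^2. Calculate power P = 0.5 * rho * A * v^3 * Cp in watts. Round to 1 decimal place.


Step 1 -- Compute swept area:
  A = pi * (D/2)^2 = pi * (148/2)^2 = 17203.36 m^2
Step 2 -- Apply wind power equation:
  P = 0.5 * rho * A * v^3 * Cp
  v^3 = 6.8^3 = 314.432
  P = 0.5 * 1.178 * 17203.36 * 314.432 * 0.305
  P = 971751.4 W

971751.4


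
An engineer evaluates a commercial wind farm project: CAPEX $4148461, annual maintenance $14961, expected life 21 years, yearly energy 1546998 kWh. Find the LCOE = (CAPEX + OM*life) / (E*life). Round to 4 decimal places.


Total cost = CAPEX + OM * lifetime = 4148461 + 14961 * 21 = 4148461 + 314181 = 4462642
Total generation = annual * lifetime = 1546998 * 21 = 32486958 kWh
LCOE = 4462642 / 32486958
LCOE = 0.1374 $/kWh

0.1374


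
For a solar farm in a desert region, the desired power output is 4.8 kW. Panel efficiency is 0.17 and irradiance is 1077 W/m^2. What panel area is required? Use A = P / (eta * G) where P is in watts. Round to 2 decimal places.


Convert target power to watts: P = 4.8 * 1000 = 4800.0 W
Compute denominator: eta * G = 0.17 * 1077 = 183.09
Required area A = P / (eta * G) = 4800.0 / 183.09
A = 26.22 m^2

26.22


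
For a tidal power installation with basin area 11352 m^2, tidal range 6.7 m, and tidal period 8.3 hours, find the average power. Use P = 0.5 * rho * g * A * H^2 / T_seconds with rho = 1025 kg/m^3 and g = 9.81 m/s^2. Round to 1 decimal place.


Convert period to seconds: T = 8.3 * 3600 = 29880.0 s
H^2 = 6.7^2 = 44.89
P = 0.5 * rho * g * A * H^2 / T
P = 0.5 * 1025 * 9.81 * 11352 * 44.89 / 29880.0
P = 85744.1 W

85744.1


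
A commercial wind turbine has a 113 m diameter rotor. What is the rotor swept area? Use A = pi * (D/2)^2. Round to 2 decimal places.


Compute the rotor radius:
  r = D / 2 = 113 / 2 = 56.5 m
Calculate swept area:
  A = pi * r^2 = pi * 56.5^2
  A = 10028.75 m^2

10028.75


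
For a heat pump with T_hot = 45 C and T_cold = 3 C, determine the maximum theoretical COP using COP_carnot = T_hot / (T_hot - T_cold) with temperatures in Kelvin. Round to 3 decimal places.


Convert to Kelvin:
  T_hot = 45 + 273.15 = 318.15 K
  T_cold = 3 + 273.15 = 276.15 K
Apply Carnot COP formula:
  COP = T_hot_K / (T_hot_K - T_cold_K) = 318.15 / 42.0
  COP = 7.575

7.575


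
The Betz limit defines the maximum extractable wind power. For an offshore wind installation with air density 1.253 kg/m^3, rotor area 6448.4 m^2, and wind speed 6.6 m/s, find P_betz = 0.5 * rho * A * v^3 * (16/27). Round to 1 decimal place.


The Betz coefficient Cp_max = 16/27 = 0.5926
v^3 = 6.6^3 = 287.496
P_betz = 0.5 * rho * A * v^3 * Cp_max
P_betz = 0.5 * 1.253 * 6448.4 * 287.496 * 0.5926
P_betz = 688273.5 W

688273.5


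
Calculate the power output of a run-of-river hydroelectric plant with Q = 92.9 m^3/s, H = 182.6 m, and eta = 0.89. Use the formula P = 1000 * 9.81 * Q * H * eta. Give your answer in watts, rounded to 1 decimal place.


Apply the hydropower formula P = rho * g * Q * H * eta
rho * g = 1000 * 9.81 = 9810.0
P = 9810.0 * 92.9 * 182.6 * 0.89
P = 148106971.4 W

148106971.4


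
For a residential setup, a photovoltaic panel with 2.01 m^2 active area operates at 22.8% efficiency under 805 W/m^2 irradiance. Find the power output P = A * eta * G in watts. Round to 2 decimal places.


Use the solar power formula P = A * eta * G.
Given: A = 2.01 m^2, eta = 0.228, G = 805 W/m^2
P = 2.01 * 0.228 * 805
P = 368.92 W

368.92


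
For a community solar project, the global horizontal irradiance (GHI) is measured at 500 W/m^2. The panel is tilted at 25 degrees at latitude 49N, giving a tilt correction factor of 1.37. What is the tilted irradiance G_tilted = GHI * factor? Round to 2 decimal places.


Identify the given values:
  GHI = 500 W/m^2, tilt correction factor = 1.37
Apply the formula G_tilted = GHI * factor:
  G_tilted = 500 * 1.37
  G_tilted = 685.00 W/m^2

685.00


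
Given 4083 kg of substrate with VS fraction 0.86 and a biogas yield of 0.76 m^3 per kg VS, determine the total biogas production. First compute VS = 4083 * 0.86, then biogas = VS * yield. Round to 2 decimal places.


Compute volatile solids:
  VS = mass * VS_fraction = 4083 * 0.86 = 3511.38 kg
Calculate biogas volume:
  Biogas = VS * specific_yield = 3511.38 * 0.76
  Biogas = 2668.65 m^3

2668.65


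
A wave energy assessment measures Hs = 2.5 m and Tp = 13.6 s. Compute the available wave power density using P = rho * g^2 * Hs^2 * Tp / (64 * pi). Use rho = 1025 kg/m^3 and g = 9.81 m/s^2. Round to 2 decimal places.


Apply wave power formula:
  g^2 = 9.81^2 = 96.2361
  Hs^2 = 2.5^2 = 6.25
  Numerator = rho * g^2 * Hs^2 * Tp = 1025 * 96.2361 * 6.25 * 13.6 = 8384570.21
  Denominator = 64 * pi = 201.0619
  P = 8384570.21 / 201.0619 = 41701.43 W/m

41701.43


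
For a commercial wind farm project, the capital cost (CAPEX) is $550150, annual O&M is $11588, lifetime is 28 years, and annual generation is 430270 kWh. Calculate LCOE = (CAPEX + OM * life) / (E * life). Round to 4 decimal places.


Total cost = CAPEX + OM * lifetime = 550150 + 11588 * 28 = 550150 + 324464 = 874614
Total generation = annual * lifetime = 430270 * 28 = 12047560 kWh
LCOE = 874614 / 12047560
LCOE = 0.0726 $/kWh

0.0726


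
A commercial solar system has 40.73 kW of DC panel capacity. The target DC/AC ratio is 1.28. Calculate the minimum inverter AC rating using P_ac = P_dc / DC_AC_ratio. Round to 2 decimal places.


The inverter AC capacity is determined by the DC/AC ratio.
Given: P_dc = 40.73 kW, DC/AC ratio = 1.28
P_ac = P_dc / ratio = 40.73 / 1.28
P_ac = 31.82 kW

31.82


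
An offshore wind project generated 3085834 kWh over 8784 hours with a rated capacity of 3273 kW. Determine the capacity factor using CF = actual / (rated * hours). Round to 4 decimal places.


Capacity factor = actual output / maximum possible output
Maximum possible = rated * hours = 3273 * 8784 = 28750032 kWh
CF = 3085834 / 28750032
CF = 0.1073

0.1073


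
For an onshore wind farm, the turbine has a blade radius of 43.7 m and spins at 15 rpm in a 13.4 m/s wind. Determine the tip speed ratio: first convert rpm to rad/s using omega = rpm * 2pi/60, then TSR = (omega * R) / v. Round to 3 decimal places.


Convert rotational speed to rad/s:
  omega = 15 * 2 * pi / 60 = 1.5708 rad/s
Compute tip speed:
  v_tip = omega * R = 1.5708 * 43.7 = 68.644 m/s
Tip speed ratio:
  TSR = v_tip / v_wind = 68.644 / 13.4 = 5.123

5.123


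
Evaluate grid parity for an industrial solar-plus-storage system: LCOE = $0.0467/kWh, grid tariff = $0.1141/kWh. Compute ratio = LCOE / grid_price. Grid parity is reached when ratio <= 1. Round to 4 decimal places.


Compare LCOE to grid price:
  LCOE = $0.0467/kWh, Grid price = $0.1141/kWh
  Ratio = LCOE / grid_price = 0.0467 / 0.1141 = 0.4093
  Grid parity achieved (ratio <= 1)? yes

0.4093


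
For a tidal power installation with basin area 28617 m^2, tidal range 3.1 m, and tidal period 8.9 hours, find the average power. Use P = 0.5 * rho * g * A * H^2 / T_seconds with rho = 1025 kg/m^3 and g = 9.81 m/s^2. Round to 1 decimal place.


Convert period to seconds: T = 8.9 * 3600 = 32040.0 s
H^2 = 3.1^2 = 9.61
P = 0.5 * rho * g * A * H^2 / T
P = 0.5 * 1025 * 9.81 * 28617 * 9.61 / 32040.0
P = 43153.7 W

43153.7


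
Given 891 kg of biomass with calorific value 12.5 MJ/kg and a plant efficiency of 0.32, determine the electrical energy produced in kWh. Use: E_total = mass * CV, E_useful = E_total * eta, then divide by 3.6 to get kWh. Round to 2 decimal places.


Total energy = mass * CV = 891 * 12.5 = 11137.5 MJ
Useful energy = total * eta = 11137.5 * 0.32 = 3564.0 MJ
Convert to kWh: 3564.0 / 3.6
Useful energy = 990.00 kWh

990.00


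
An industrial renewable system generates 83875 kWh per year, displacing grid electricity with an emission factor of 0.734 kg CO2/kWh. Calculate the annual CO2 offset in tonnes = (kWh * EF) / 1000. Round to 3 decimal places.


CO2 offset in kg = generation * emission_factor
CO2 offset = 83875 * 0.734 = 61564.25 kg
Convert to tonnes:
  CO2 offset = 61564.25 / 1000 = 61.564 tonnes

61.564


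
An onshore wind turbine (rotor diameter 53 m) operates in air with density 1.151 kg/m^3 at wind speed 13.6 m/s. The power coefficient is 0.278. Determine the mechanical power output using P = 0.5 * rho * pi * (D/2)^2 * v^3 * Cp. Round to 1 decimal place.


Step 1 -- Compute swept area:
  A = pi * (D/2)^2 = pi * (53/2)^2 = 2206.18 m^2
Step 2 -- Apply wind power equation:
  P = 0.5 * rho * A * v^3 * Cp
  v^3 = 13.6^3 = 2515.456
  P = 0.5 * 1.151 * 2206.18 * 2515.456 * 0.278
  P = 887868.1 W

887868.1


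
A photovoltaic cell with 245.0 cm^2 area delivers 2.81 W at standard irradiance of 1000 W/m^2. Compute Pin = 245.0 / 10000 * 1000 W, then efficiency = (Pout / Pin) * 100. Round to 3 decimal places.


First compute the input power:
  Pin = area_cm2 / 10000 * G = 245.0 / 10000 * 1000 = 24.5 W
Then compute efficiency:
  Efficiency = (Pout / Pin) * 100 = (2.81 / 24.5) * 100
  Efficiency = 11.469%

11.469
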